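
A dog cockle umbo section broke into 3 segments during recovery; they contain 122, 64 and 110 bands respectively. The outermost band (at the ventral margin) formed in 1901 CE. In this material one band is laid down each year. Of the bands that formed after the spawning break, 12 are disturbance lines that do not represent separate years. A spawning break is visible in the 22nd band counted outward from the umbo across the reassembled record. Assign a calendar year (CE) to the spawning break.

1639 CE

Total bands = 122 + 64 + 110 = 296.
Between band 22 and the ventral margin there are 296 − 22 = 274 bands.
Excluding 12 false bands: 274 − 12 = 262.
1901 − 262 = 1639 CE.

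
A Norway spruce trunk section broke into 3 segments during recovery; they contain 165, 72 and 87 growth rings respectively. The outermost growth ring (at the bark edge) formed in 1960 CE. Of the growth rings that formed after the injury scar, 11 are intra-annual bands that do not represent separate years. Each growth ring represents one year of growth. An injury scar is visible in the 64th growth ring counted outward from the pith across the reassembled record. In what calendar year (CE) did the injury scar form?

1711 CE

Total growth rings = 165 + 72 + 87 = 324.
The injury scar sits at growth ring 64 from the pith, so 324 − 64 = 260 growth rings formed after it.
Excluding 11 false growth rings: 260 − 11 = 249.
The growth ring at the bark edge is 1960 CE, so the injury scar dates to 1960 − 249 = 1711 CE.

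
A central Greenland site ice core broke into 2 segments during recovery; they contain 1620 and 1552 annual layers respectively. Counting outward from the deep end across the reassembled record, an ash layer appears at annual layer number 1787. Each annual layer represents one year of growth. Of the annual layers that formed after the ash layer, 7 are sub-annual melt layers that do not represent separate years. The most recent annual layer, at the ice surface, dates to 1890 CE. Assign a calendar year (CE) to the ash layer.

512 CE

Total annual layers = 1620 + 1552 = 3172.
Between annual layer 1787 and the ice surface there are 3172 − 1787 = 1385 annual layers.
Excluding 7 false annual layers: 1385 − 7 = 1378.
1890 − 1378 = 512 CE.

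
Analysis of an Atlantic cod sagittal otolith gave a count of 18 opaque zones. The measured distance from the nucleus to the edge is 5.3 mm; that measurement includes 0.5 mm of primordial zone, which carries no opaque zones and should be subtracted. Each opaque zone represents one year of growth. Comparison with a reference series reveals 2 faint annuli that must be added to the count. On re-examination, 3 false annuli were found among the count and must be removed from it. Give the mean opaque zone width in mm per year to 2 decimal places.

0.28 mm per year

Adjusted count: 18 − 3 + 2 = 17 opaque zones.
Removing the 0.5 mm offcut leaves 5.3 − 0.5 = 4.8 mm.
Mean rate = 4.8 mm / 17 years ≈ 0.28 mm per year.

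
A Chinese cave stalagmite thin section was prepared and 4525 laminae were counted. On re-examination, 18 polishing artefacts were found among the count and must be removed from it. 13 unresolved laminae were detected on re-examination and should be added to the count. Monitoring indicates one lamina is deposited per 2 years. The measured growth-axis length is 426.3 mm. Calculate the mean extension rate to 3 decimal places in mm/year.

0.047 mm/year

Correcting the raw count gives 4525 − 18 + 13 = 4520 true laminae.
4520 laminae at 2 years each span 4520 × 2 = 9040 years.
Extension rate ≈ 426.3 / 9040 = 0.047 mm/year.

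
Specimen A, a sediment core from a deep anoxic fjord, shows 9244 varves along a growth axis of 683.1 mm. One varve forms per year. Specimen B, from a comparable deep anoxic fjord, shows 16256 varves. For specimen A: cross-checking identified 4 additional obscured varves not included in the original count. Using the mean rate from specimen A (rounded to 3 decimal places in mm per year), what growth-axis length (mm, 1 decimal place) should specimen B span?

1202.9 mm

Specimen A: adjusted count: 9244 + 4 = 9248 varves.
A: Mean rate = 683.1 mm / 9248 years ≈ 0.074 mm/year.
Length of B = 0.074 × 16256 = 1202.9 mm.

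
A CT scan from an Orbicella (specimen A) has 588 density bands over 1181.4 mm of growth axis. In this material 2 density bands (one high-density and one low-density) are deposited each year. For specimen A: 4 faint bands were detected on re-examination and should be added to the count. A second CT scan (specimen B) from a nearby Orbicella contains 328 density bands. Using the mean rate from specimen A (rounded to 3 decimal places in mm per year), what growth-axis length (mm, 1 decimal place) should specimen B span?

Specimen A: true density band count = 588 + 4 = 592.
Specimen A: with 2 density bands per year, 592 / 2 = 296 years.
A: Extension rate ≈ 1181.4 / 296 = 3.991 mm/yr.
Specimen B: dividing by 2 density bands per year: 328 / 2 = 164 years. For B, 3.991 mm/year × 164 years = 654.5 mm.

654.5 mm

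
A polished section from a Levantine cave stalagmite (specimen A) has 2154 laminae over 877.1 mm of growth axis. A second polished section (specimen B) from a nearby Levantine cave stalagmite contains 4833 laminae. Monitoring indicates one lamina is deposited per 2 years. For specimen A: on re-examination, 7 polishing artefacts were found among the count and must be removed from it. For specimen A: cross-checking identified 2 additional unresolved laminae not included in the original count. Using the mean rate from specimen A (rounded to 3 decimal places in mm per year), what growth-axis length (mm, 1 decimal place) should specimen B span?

Specimen A: adjusted count: 2154 − 7 + 2 = 2149 laminae.
Specimen A: 2149 laminae at 2 years each span 2149 × 2 = 4298 years.
A: Mean rate = 877.1 mm / 4298 years ≈ 0.204 mm/yr.
Specimen B: 4833 laminae at 2 years each span 4833 × 2 = 9666 years. Length of B = 0.204 × 9666 = 1971.9 mm.

1971.9 mm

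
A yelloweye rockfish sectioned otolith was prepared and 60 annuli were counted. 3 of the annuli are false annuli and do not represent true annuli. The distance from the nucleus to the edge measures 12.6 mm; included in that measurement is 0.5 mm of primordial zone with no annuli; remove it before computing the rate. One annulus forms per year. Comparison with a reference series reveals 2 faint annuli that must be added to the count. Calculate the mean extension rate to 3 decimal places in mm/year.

0.205 mm/year

Correcting the raw count gives 60 − 3 + 2 = 59 true annuli.
Net length = 12.6 − 0.5 = 12.1 mm.
Mean rate = 12.1 mm / 59 years ≈ 0.205 mm/year.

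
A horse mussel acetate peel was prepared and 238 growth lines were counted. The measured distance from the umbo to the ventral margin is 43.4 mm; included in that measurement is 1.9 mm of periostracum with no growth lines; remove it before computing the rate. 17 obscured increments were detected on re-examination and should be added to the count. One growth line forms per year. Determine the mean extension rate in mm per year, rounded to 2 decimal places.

0.16 mm per year

Adjusted count: 238 + 17 = 255 growth lines.
The growth record spans 43.4 − 1.9 = 41.5 mm.
Extension rate ≈ 41.5 / 255 = 0.16 mm per year.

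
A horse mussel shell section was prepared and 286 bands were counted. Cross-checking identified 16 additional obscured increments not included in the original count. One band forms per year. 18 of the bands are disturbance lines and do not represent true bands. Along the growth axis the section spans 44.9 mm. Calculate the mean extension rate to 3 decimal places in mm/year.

Correcting the raw count gives 286 − 18 + 16 = 284 true bands.
Mean rate = 44.9 mm / 284 years ≈ 0.158 mm/year.

0.158 mm/year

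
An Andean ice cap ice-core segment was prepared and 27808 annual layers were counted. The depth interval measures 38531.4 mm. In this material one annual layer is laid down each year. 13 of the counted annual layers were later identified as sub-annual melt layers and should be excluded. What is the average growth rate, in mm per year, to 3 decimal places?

True annual layer count = 27808 − 13 = 27795.
38531.4 mm over 27795 years gives 38531.4 / 27795 ≈ 1.386 mm per year.

1.386 mm per year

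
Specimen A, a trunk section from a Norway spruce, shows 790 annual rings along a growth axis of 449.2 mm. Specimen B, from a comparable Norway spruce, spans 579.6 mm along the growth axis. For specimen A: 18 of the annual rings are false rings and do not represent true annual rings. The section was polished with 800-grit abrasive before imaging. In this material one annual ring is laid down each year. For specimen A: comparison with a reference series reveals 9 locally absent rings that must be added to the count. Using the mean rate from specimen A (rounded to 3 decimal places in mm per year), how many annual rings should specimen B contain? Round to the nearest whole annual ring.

1008 annual rings

Specimen A: after corrections the count is 790 − 18 + 9 = 781 annual rings.
A: Mean rate = 449.2 mm / 781 years ≈ 0.575 mm per year.
Specimen B: 579.6 mm / 0.575 mm per year = 1008.00 years ≈ 1008 annual rings.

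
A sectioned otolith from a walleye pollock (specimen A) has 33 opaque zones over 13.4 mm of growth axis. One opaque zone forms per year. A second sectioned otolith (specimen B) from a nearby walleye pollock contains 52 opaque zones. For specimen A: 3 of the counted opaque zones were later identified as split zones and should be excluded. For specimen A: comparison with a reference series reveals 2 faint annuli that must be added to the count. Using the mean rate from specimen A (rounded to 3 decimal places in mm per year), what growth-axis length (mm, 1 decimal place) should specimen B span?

21.8 mm

Specimen A: true opaque zone count = 33 − 3 + 2 = 32.
A: Mean rate = 13.4 mm / 32 years ≈ 0.419 mm/yr.
For B, 0.419 mm/year × 52 years = 21.8 mm.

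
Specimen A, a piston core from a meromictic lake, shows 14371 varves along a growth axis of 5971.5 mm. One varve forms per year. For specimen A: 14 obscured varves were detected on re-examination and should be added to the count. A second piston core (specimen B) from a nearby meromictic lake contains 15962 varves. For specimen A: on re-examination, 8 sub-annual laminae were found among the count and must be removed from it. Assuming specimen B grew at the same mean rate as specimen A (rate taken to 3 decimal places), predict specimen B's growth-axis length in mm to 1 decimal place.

6624.2 mm

Specimen A: true varve count = 14371 − 8 + 14 = 14377.
A: Extension rate ≈ 5971.5 / 14377 = 0.415 mm/yr.
B's length ≈ 0.415 × 15962 = 6624.2 mm.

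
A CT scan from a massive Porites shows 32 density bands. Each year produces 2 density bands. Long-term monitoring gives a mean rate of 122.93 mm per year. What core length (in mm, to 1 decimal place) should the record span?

Dividing by 2 density bands per year: 32 / 2 = 16 years.
Length ≈ 122.93 × 16 = 1966.9 mm.

1966.9 mm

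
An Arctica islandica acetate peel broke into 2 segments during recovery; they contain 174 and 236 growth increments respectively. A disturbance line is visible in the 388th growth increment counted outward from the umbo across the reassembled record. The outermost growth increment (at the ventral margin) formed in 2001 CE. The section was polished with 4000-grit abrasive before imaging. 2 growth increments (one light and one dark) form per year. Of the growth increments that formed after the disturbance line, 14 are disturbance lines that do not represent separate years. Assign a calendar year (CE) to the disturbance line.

Total growth increments = 174 + 236 = 410.
Between growth increment 388 and the ventral margin there are 410 − 388 = 22 growth increments.
Excluding 14 false growth increments: 22 − 14 = 8.
Dividing by 2 growth increments per year: 8 / 2 = 4 years.
Counting back 4 years from 2001 CE places the disturbance line in 2001 − 4 = 1997 CE.

1997 CE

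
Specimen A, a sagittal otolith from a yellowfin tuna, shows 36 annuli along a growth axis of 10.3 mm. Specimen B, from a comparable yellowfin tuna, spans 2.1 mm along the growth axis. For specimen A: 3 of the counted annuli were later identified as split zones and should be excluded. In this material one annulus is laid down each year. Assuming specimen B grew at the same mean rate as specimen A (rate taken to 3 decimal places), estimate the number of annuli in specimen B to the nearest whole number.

7 annuli

Specimen A: adjusted count: 36 − 3 = 33 annuli.
A: Mean rate = 10.3 mm / 33 years ≈ 0.312 mm/year.
Specimen B: 2.1 mm / 0.312 mm per year = 6.73 years ≈ 7 annuli.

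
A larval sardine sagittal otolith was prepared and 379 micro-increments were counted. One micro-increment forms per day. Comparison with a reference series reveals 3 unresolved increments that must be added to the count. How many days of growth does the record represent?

382 d

After corrections the count is 379 + 3 = 382 micro-increments.
One micro-increment per day makes the duration 382 days.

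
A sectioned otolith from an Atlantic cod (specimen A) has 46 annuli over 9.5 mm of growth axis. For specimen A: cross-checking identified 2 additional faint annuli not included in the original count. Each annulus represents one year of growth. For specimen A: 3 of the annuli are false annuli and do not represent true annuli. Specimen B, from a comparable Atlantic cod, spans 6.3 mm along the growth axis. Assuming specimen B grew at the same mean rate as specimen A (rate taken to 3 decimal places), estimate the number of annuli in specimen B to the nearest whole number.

30 annuli

Specimen A: after corrections the count is 46 − 3 + 2 = 45 annuli.
A: 9.5 mm over 45 years gives 9.5 / 45 ≈ 0.211 mm per year.
Specimen B: 6.3 mm / 0.211 mm per year = 29.86 years ≈ 30 annuli.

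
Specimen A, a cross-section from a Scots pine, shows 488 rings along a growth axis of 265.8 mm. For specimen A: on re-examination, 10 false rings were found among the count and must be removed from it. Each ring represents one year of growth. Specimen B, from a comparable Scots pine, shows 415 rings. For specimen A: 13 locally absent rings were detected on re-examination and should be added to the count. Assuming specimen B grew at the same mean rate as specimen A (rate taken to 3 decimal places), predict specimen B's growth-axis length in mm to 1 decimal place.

Specimen A: after corrections the count is 488 − 10 + 13 = 491 rings.
A: Mean rate = 265.8 mm / 491 years ≈ 0.541 mm/year.
Length of B = 0.541 × 415 = 224.5 mm.

224.5 mm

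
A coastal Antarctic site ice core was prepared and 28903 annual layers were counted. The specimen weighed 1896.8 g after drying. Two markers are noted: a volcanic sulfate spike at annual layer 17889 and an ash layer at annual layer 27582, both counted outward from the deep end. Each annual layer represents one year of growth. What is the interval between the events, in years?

27582 − 17889 = 9693 annual layers lie between the two events.
At one annual layer per year, 9693 years elapsed between them.

9693 years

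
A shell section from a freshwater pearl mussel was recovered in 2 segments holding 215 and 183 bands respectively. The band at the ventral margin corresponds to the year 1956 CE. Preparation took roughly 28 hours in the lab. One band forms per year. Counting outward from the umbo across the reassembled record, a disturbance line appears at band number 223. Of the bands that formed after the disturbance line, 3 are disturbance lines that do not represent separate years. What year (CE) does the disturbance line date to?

1784 CE

Total bands = 215 + 183 = 398.
398 − 223 = 175 bands lie beyond the disturbance line toward the ventral margin.
175 − 3 false = 172 true bands after the disturbance line.
Counting back 172 years from 1956 CE places the disturbance line in 1956 − 172 = 1784 CE.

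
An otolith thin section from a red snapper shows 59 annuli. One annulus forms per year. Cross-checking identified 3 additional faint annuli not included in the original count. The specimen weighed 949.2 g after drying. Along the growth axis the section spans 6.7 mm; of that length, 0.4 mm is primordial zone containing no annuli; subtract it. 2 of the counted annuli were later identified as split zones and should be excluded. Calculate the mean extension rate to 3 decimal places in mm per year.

True annulus count = 59 − 2 + 3 = 60.
The growth record spans 6.7 − 0.4 = 6.3 mm.
Mean rate = 6.3 mm / 60 years ≈ 0.105 mm per year.

0.105 mm per year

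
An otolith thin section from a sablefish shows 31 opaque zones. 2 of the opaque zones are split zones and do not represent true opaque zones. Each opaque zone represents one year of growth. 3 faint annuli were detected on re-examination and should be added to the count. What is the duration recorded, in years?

32 yr

Correcting the raw count gives 31 − 2 + 3 = 32 true opaque zones.
With a one-to-one opaque zone periodicity this is 32 years.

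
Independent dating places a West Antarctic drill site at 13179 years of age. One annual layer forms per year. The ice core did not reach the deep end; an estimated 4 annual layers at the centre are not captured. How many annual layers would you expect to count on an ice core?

13175 annual layers

Expected annual layers over 13179 years: 13179.
Subtracting the 4 annual layers not captured gives 13179 − 4 = 13175 annual layers in the record.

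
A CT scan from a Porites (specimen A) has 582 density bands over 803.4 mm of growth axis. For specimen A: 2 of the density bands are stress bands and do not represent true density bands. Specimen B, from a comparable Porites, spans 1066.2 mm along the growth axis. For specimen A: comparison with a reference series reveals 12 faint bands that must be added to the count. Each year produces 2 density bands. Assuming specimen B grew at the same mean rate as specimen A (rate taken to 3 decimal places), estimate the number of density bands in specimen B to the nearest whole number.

Specimen A: true density band count = 582 − 2 + 12 = 592.
Specimen A: 592 density bands at 2 per year is 592 / 2 = 296 years.
A: Extension rate ≈ 803.4 / 296 = 2.714 mm per year.
B spans 1066.2 / 2.714 = 392.85 years; at 2 density bands per year that is 392.85 × 2 ≈ 786 density bands.

786 density bands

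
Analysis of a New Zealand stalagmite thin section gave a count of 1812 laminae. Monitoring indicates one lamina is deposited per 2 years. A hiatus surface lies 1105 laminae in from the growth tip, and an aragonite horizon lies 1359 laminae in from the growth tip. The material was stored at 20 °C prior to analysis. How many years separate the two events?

Separation: 1359 − 1105 = 254 laminae.
At 2 years per lamina, 254 × 2 = 508 years.

508 years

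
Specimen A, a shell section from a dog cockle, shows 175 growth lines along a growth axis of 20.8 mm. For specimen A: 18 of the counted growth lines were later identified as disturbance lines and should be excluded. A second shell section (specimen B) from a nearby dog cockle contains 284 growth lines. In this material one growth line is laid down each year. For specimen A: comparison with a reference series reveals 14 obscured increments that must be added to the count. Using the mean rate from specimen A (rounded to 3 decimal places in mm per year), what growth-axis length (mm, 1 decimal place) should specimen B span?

34.6 mm

Specimen A: adjusted count: 175 − 18 + 14 = 171 growth lines.
A: Mean rate = 20.8 mm / 171 years ≈ 0.122 mm/year.
For B, 0.122 mm/year × 284 years = 34.6 mm.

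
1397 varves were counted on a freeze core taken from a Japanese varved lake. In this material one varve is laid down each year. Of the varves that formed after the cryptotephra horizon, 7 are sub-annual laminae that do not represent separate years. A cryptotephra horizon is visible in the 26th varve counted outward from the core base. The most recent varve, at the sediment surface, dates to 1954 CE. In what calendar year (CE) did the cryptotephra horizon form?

The cryptotephra horizon sits at varve 26 from the core base, so 1397 − 26 = 1371 varves formed after it.
1371 − 7 false = 1364 true varves after the cryptotephra horizon.
Counting back 1364 years from 1954 CE places the cryptotephra horizon in 1954 − 1364 = 590 CE.

590 CE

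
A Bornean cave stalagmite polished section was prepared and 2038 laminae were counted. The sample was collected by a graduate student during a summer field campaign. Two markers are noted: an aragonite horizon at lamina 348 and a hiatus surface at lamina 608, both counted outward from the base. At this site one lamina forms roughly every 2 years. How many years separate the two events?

520 years

Separation: 608 − 348 = 260 laminae.
Multiplying by 2 years per lamina: 260 × 2 = 520 years.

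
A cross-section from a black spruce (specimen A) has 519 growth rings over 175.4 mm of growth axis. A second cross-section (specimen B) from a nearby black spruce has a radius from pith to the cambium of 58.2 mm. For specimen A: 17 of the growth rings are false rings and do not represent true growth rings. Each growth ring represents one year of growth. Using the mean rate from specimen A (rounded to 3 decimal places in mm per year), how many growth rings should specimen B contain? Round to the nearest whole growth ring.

Specimen A: after corrections the count is 519 − 17 = 502 growth rings.
A: Mean rate = 175.4 mm / 502 years ≈ 0.349 mm per year.
For B, 58.2 / 0.349 = 166.76 years ≈ 167 growth rings.

167 growth rings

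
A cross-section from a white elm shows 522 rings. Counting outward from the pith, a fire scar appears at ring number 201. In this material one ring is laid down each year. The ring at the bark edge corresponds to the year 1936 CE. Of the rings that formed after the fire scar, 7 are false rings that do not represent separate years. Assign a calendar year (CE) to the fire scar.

1622 CE

The fire scar sits at ring 201 from the pith, so 522 − 201 = 321 rings formed after it.
Excluding 7 false rings: 321 − 7 = 314.
The ring at the bark edge is 1936 CE, so the fire scar dates to 1936 − 314 = 1622 CE.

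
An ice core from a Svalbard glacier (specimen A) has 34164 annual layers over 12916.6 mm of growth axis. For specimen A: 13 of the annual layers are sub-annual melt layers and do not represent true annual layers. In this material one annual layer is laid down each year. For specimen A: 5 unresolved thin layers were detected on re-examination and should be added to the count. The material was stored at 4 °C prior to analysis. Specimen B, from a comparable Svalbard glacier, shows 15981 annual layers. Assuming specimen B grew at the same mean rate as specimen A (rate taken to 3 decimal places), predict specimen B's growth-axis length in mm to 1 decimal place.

Specimen A: adjusted count: 34164 − 13 + 5 = 34156 annual layers.
A: 12916.6 mm over 34156 years gives 12916.6 / 34156 ≈ 0.378 mm/yr.
B's length ≈ 0.378 × 15981 = 6040.8 mm.

6040.8 mm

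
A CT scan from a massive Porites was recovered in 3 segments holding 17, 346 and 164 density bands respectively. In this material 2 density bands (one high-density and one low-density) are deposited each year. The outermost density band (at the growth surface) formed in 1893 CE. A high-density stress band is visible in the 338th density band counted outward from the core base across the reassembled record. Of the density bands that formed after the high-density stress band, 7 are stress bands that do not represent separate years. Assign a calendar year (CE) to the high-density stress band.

1802 CE

Total density bands = 17 + 346 + 164 = 527.
527 − 338 = 189 density bands lie beyond the high-density stress band toward the growth surface.
189 − 7 false = 182 true density bands after the high-density stress band.
With 2 density bands per year, 182 / 2 = 91 years.
1893 − 91 = 1802 CE.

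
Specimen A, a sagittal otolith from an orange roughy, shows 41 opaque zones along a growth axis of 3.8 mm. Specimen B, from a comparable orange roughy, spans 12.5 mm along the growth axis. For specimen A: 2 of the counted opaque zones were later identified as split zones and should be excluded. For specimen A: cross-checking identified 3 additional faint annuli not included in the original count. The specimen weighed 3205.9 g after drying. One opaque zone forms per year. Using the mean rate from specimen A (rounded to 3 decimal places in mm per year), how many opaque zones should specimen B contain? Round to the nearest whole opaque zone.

139 opaque zones

Specimen A: correcting the raw count gives 41 − 2 + 3 = 42 true opaque zones.
A: 3.8 mm over 42 years gives 3.8 / 42 ≈ 0.090 mm per year.
Specimen B: 12.5 mm / 0.090 mm per year = 138.89 years ≈ 139 opaque zones.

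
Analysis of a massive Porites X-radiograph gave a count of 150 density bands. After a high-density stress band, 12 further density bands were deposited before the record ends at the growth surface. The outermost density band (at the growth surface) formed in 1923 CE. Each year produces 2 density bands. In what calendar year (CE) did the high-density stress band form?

There are 12 density bands younger than the high-density stress band.
12 density bands at 2 per year is 12 / 2 = 6 years.
The density band at the growth surface is 1923 CE, so the high-density stress band dates to 1923 − 6 = 1917 CE.

1917 CE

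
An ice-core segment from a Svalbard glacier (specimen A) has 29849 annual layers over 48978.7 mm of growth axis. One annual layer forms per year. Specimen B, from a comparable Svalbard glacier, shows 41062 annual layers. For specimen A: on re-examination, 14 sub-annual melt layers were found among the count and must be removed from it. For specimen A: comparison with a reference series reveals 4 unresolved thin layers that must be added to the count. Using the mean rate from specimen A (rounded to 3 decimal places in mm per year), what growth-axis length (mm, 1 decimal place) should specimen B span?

67382.7 mm

Specimen A: correcting the raw count gives 29849 − 14 + 4 = 29839 true annual layers.
A: 48978.7 mm over 29839 years gives 48978.7 / 29839 ≈ 1.641 mm/year.
Length of B = 1.641 × 41062 = 67382.7 mm.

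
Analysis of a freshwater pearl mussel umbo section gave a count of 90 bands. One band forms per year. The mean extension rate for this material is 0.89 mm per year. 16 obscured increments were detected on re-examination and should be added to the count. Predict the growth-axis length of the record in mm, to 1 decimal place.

94.3 mm

After corrections the count is 90 + 16 = 106 bands.
Length ≈ 0.89 × 106 = 94.3 mm.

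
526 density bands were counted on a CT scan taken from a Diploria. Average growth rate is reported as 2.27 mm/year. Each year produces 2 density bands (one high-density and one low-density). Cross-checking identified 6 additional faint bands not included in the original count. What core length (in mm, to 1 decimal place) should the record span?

After corrections the count is 526 + 6 = 532 density bands.
Dividing by 2 density bands per year: 532 / 2 = 266 years.
Length ≈ 2.27 × 266 = 603.8 mm.

603.8 mm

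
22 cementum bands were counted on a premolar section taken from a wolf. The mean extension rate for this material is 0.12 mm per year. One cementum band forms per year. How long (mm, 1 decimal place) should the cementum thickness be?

2.6 mm

22 years of growth are recorded.
Length ≈ 0.12 × 22 = 2.6 mm.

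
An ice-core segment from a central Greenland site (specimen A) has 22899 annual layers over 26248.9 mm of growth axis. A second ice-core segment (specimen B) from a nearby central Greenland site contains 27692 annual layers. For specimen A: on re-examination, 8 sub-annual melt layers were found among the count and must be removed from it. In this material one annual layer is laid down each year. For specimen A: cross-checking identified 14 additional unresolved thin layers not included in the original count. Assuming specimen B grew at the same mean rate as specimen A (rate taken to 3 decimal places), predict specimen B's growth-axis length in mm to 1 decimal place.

Specimen A: true annual layer count = 22899 − 8 + 14 = 22905.
A: Extension rate ≈ 26248.9 / 22905 = 1.146 mm per year.
For B, 1.146 mm/year × 27692 years = 31735.0 mm.

31735.0 mm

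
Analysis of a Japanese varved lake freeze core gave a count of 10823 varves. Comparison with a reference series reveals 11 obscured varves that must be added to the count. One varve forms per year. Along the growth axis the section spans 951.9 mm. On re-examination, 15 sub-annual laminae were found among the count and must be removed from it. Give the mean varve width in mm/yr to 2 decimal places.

Adjusted count: 10823 − 15 + 11 = 10819 varves.
Extension rate ≈ 951.9 / 10819 = 0.09 mm/yr.

0.09 mm/yr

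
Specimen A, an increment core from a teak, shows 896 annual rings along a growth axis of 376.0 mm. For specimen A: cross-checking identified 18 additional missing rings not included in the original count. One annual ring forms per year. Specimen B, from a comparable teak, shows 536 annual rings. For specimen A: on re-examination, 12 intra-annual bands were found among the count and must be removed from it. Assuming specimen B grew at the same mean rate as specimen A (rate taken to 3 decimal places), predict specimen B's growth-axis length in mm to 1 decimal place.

Specimen A: true annual ring count = 896 − 12 + 18 = 902.
A: 376.0 mm over 902 years gives 376.0 / 902 ≈ 0.417 mm/year.
Length of B = 0.417 × 536 = 223.5 mm.

223.5 mm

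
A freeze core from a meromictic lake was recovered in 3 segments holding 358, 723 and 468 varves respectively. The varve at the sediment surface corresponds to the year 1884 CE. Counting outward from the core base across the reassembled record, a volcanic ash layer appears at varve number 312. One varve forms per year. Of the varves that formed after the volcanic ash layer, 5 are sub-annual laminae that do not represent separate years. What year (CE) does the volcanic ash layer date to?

Total varves = 358 + 723 + 468 = 1549.
Between varve 312 and the sediment surface there are 1549 − 312 = 1237 varves.
Excluding 5 false varves: 1237 − 5 = 1232.
The varve at the sediment surface is 1884 CE, so the volcanic ash layer dates to 1884 − 1232 = 652 CE.

652 CE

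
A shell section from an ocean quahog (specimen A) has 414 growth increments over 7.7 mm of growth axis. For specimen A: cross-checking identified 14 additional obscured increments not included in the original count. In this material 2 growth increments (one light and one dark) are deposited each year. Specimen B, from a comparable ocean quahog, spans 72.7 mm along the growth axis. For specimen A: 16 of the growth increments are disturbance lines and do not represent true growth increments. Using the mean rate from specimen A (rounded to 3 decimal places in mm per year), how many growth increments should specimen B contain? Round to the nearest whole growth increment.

Specimen A: true growth increment count = 414 − 16 + 14 = 412.
Specimen A: dividing by 2 growth increments per year: 412 / 2 = 206 years.
A: Extension rate ≈ 7.7 / 206 = 0.037 mm/yr.
Specimen B: 72.7 mm / 0.037 mm per year = 1964.86 years; at 2 growth increments per year that is 1964.86 × 2 ≈ 3930 growth increments.

3930 growth increments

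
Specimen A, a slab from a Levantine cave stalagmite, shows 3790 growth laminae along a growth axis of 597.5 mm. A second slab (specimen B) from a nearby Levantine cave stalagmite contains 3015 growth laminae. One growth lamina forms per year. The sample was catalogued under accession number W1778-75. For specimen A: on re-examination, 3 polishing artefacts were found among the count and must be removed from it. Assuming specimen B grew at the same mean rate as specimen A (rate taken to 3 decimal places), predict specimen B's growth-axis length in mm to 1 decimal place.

Specimen A: after corrections the count is 3790 − 3 = 3787 growth laminae.
A: 597.5 mm over 3787 years gives 597.5 / 3787 ≈ 0.158 mm per year.
Length of B = 0.158 × 3015 = 476.4 mm.

476.4 mm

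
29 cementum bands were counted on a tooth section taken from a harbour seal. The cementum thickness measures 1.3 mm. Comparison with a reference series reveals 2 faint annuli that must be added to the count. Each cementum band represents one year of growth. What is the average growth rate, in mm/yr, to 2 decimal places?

True cementum band count = 29 + 2 = 31.
1.3 mm over 31 years gives 1.3 / 31 ≈ 0.04 mm/yr.

0.04 mm/yr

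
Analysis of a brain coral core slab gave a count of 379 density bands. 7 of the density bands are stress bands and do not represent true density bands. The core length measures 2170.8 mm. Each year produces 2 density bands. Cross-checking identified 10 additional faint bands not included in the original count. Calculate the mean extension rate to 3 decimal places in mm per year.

11.365 mm per year

Adjusted count: 379 − 7 + 10 = 382 density bands.
With 2 density bands per year, 382 / 2 = 191 years.
Mean rate = 2170.8 mm / 191 years ≈ 11.365 mm per year.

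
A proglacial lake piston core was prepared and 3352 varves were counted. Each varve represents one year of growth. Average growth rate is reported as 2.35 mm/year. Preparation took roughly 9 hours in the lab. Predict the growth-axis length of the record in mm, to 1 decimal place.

7877.2 mm

The record spans 3352 years at 2.35 mm per year.
Predicted length = 2.35 mm/year × 3352 years = 7877.2 mm.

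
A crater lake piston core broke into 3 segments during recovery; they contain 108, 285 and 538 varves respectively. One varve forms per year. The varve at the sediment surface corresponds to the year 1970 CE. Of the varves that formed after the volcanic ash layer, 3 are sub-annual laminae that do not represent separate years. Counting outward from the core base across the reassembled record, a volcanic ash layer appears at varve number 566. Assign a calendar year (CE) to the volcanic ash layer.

1608 CE

Total varves = 108 + 285 + 538 = 931.
The volcanic ash layer sits at varve 566 from the core base, so 931 − 566 = 365 varves formed after it.
Excluding 3 false varves: 365 − 3 = 362.
The varve at the sediment surface is 1970 CE, so the volcanic ash layer dates to 1970 − 362 = 1608 CE.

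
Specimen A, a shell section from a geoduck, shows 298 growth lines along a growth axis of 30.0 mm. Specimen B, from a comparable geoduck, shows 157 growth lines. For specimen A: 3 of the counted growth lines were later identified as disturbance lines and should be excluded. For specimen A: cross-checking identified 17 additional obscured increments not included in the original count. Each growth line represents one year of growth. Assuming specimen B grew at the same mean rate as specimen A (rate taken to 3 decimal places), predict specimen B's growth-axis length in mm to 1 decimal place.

Specimen A: true growth line count = 298 − 3 + 17 = 312.
A: 30.0 mm over 312 years gives 30.0 / 312 ≈ 0.096 mm/year.
B's length ≈ 0.096 × 157 = 15.1 mm.

15.1 mm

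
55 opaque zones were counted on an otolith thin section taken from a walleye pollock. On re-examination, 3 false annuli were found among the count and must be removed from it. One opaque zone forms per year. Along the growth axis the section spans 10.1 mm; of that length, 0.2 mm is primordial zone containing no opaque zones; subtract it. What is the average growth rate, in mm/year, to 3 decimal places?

True opaque zone count = 55 − 3 = 52.
The growth record spans 10.1 − 0.2 = 9.9 mm.
Extension rate ≈ 9.9 / 52 = 0.190 mm/year.

0.190 mm/year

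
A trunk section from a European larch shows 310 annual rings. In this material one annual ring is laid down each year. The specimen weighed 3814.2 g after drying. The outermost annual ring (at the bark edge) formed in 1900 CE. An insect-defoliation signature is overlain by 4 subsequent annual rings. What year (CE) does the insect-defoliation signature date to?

1896 CE

There are 4 annual rings younger than the insect-defoliation signature.
1900 − 4 = 1896 CE.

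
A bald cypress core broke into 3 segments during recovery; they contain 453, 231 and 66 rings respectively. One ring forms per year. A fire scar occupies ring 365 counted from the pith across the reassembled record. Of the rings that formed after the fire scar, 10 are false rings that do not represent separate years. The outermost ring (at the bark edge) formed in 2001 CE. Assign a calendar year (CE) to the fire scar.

Total rings = 453 + 231 + 66 = 750.
750 − 365 = 385 rings lie beyond the fire scar toward the bark edge.
Excluding 10 false rings: 385 − 10 = 375.
2001 − 375 = 1626 CE.

1626 CE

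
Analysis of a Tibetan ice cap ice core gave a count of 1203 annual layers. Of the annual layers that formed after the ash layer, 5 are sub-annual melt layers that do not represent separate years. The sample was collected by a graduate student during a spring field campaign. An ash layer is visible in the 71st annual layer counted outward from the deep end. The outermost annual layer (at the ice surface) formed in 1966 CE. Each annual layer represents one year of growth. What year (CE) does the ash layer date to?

The ash layer sits at annual layer 71 from the deep end, so 1203 − 71 = 1132 annual layers formed after it.
Excluding 5 false annual layers: 1132 − 5 = 1127.
Counting back 1127 years from 1966 CE places the ash layer in 1966 − 1127 = 839 CE.

839 CE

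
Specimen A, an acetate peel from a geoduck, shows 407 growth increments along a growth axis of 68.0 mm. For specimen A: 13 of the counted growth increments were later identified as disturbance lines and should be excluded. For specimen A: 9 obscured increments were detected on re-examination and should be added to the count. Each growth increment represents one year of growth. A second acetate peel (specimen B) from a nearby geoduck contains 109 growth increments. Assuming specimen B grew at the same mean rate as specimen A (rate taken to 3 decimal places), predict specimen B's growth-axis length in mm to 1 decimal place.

Specimen A: after corrections the count is 407 − 13 + 9 = 403 growth increments.
A: Mean rate = 68.0 mm / 403 years ≈ 0.169 mm per year.
For B, 0.169 mm/year × 109 years = 18.4 mm.

18.4 mm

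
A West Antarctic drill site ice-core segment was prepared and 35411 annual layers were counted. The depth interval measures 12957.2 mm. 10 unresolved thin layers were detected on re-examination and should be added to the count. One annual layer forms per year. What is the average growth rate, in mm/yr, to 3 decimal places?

Adjusted count: 35411 + 10 = 35421 annual layers.
Mean rate = 12957.2 mm / 35421 years ≈ 0.366 mm/yr.

0.366 mm/yr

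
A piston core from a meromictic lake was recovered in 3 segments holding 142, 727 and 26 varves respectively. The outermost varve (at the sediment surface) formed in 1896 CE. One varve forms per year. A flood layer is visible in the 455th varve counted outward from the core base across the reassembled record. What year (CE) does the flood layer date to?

1456 CE

Total varves = 142 + 727 + 26 = 895.
The flood layer sits at varve 455 from the core base, so 895 − 455 = 440 varves formed after it.
The varve at the sediment surface is 1896 CE, so the flood layer dates to 1896 − 440 = 1456 CE.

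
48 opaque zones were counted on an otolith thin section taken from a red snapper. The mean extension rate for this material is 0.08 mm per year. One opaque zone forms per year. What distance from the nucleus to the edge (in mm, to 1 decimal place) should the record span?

3.8 mm

The record spans 48 years at 0.08 mm per year.
48 years at 0.08 mm/year gives 0.08 × 48 = 3.8 mm.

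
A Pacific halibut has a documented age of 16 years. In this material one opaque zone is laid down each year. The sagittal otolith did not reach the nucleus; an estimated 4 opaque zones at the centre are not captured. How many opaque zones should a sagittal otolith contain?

Expected opaque zones over 16 years: 16.
Less the 4 uncaptured opaque zones: 16 − 4 = 12.

12 opaque zones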